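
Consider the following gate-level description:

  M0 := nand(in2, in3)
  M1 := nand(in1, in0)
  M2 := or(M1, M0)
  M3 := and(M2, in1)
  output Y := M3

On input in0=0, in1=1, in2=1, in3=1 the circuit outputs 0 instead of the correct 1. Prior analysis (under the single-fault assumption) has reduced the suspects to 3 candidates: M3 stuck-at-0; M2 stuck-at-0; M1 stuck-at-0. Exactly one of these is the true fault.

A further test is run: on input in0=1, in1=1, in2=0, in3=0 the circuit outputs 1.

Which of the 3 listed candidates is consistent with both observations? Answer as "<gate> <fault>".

Evaluate each candidate on input in0=1, in1=1, in2=0, in3=0:
  M3 stuck-at-0: M0=1, M1=0, M2=1, M3=0 [stuck-at-0] → 0 — eliminated
  M2 stuck-at-0: M0=1, M1=0, M2=0 [stuck-at-0], M3=0 → 0 — eliminated
  M1 stuck-at-0: M0=1, M1=0 [stuck-at-0], M2=1, M3=1 → 1 — matches
Only M1 stuck-at-0 reproduces the observed 1.

M1 stuck-at-0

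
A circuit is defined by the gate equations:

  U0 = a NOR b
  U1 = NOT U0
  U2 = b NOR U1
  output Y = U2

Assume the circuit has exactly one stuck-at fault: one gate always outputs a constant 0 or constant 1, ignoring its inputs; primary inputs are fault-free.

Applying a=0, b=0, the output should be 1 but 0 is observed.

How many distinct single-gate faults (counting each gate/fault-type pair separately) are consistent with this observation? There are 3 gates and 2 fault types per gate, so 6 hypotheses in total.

3

Fault-free: U0=1, U1=0, U2=1 → 1. Observed 0.
  U0 stuck-at-0: output 0 ✓
  U0 stuck-at-1: output 1 ✗
  U1 stuck-at-0: output 1 ✗
  U1 stuck-at-1: output 0 ✓
  U2 stuck-at-0: output 0 ✓
  U2 stuck-at-1: output 1 ✗
Consistent faults: {U0 stuck-at-0, U1 stuck-at-1, U2 stuck-at-0} — 3 in all.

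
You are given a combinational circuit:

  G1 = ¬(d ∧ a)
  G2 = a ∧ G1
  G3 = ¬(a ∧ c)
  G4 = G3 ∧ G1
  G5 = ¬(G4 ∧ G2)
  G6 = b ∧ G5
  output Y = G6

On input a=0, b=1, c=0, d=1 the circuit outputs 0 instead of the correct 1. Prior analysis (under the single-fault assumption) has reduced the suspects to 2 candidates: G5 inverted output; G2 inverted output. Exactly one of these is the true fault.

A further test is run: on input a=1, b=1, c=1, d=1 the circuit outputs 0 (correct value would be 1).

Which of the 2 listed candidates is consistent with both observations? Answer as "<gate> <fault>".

G5 inverted output

Evaluate each candidate on input a=1, b=1, c=1, d=1:
  G5 inverted output: G1=0, G2=0, G3=0, G4=0, G5=0 [inverted output], G6=0 → 0 — matches
  G2 inverted output: G1=0, G2=1 [inverted output], G3=0, G4=0, G5=1, G6=1 → 1 — eliminated
Only G5 inverted output reproduces the observed 0.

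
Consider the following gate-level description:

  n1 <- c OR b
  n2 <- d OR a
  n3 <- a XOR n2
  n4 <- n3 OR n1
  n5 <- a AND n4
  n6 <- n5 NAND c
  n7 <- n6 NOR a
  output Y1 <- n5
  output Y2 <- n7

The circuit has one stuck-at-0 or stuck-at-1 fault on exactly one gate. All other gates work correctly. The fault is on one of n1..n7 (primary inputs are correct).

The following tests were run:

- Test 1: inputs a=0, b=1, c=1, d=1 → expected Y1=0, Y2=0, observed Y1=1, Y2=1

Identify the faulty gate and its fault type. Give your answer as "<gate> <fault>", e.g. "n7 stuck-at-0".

Fault-free values for test 1 (a=0, b=1, c=1, d=1): n1=1, n2=1, n3=1, n4=1, n5=0, n6=1, n7=0, giving Y1=0, Y2=0. Observed Y1=1, Y2=1.
Test 1: faults giving observed Y1=1, Y2=1 are {n5 stuck-at-1}.
Only n5 stuck-at-1 is consistent with every test.

n5 stuck-at-1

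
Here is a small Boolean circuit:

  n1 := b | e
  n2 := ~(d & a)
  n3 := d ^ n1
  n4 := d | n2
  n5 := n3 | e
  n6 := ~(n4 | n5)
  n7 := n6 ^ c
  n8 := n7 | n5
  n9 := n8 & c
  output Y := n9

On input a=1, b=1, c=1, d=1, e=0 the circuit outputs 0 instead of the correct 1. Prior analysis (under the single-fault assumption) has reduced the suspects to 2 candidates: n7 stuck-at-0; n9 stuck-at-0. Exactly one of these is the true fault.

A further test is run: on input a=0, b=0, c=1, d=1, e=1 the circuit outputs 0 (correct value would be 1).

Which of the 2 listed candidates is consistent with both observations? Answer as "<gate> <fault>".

n9 stuck-at-0

Evaluate each candidate on input a=0, b=0, c=1, d=1, e=1:
  n7 stuck-at-0: n1=1, n2=1, n3=0, n4=1, n5=1, n6=0, n7=0 [stuck-at-0], n8=1, n9=1 → 1 — eliminated
  n9 stuck-at-0: n1=1, n2=1, n3=0, n4=1, n5=1, n6=0, n7=1, n8=1, n9=0 [stuck-at-0] → 0 — matches
Only n9 stuck-at-0 reproduces the observed 0.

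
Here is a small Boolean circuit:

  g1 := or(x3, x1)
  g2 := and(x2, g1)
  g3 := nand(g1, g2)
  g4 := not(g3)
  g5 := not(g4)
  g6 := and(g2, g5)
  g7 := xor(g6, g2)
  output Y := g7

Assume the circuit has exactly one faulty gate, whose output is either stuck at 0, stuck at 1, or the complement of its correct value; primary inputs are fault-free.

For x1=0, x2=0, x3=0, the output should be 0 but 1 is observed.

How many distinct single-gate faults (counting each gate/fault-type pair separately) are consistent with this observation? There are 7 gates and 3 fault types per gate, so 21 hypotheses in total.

Fault-free: g1=0, g2=0, g3=1, g4=0, g5=1, g6=0, g7=0 → 0. Observed 1.
  g1: none of the 3 fault types match ✗
  g2: none of the 3 fault types match ✗
  g3: none of the 3 fault types match ✗
  g4: none of the 3 fault types match ✗
  g5: none of the 3 fault types match ✗
  g6: stuck-at-1, inverted output ✓; others ✗
  g7: stuck-at-1, inverted output ✓; others ✗
Consistent faults: {g6 stuck-at-1, g6 inverted output, g7 stuck-at-1, g7 inverted output} — 4 in all.

4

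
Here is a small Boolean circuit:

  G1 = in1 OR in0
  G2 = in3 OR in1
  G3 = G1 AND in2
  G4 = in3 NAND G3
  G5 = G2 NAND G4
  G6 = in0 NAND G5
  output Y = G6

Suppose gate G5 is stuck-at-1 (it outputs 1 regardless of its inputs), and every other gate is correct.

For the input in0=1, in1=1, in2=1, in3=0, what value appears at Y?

0

Propagate with G5 forced: G1=1, G2=1, G3=1, G4=1, G5=1 [stuck-at-1], G6=0.
So Y = 0. (Without the fault it would be 1.)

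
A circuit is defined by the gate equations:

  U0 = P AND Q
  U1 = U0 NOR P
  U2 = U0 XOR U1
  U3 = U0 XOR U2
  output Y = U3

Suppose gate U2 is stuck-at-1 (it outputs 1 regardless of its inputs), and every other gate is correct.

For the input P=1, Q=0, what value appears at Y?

Propagate with U2 forced: U0=0, U1=0, U2=1 [stuck-at-1], U3=1.
So Y = 1. (Without the fault it would be 0.)

1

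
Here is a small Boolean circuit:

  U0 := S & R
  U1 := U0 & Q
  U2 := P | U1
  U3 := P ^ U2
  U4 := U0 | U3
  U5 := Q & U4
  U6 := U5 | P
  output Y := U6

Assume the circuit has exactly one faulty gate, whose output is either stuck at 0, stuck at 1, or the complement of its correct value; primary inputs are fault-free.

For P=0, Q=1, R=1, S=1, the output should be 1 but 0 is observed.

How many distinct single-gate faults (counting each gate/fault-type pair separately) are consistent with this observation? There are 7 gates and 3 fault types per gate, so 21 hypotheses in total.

8

Fault-free: U0=1, U1=1, U2=1, U3=1, U4=1, U5=1, U6=1 → 1. Observed 0.
  U0: stuck-at-0, inverted output ✓; others ✗
  U1: none of the 3 fault types match ✗
  U2: none of the 3 fault types match ✗
  U3: none of the 3 fault types match ✗
  U4: stuck-at-0, inverted output ✓; others ✗
  U5: stuck-at-0, inverted output ✓; others ✗
  U6: stuck-at-0, inverted output ✓; others ✗
Consistent faults: {U0 stuck-at-0, U0 inverted output, U4 stuck-at-0, U4 inverted output, U5 stuck-at-0, U5 inverted output, U6 stuck-at-0, U6 inverted output} — 8 in all.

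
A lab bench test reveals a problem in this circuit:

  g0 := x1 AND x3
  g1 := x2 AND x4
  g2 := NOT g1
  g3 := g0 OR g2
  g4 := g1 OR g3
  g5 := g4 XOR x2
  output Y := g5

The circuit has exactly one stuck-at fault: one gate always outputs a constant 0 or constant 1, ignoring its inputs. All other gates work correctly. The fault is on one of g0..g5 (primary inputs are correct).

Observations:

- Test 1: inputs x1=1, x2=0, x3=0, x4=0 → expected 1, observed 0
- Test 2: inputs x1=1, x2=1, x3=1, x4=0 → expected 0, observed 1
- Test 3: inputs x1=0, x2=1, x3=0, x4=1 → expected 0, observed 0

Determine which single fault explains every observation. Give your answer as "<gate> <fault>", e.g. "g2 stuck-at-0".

g3 stuck-at-0

Fault-free values for test 1 (x1=1, x2=0, x3=0, x4=0): g0=0, g1=0, g2=1, g3=1, g4=1, g5=1, giving Y=1. Observed 0.
Test 1: faults giving observed 0 are {g2 stuck-at-0, g3 stuck-at-0, g4 stuck-at-0, g5 stuck-at-0}.
Test 2 (x1=1, x2=1, x3=1, x4=0): fault-free g0=1, g1=0, g2=1, g3=1, g4=1, g5=0 → 0; observed 1. Eliminates g2 stuck-at-0, g5 stuck-at-0.
Test 3 (x1=0, x2=1, x3=0, x4=1): fault-free g0=0, g1=1, g2=0, g3=0, g4=1, g5=0 → 0; observed 0. Eliminates g4 stuck-at-0.
Only g3 stuck-at-0 is consistent with every test.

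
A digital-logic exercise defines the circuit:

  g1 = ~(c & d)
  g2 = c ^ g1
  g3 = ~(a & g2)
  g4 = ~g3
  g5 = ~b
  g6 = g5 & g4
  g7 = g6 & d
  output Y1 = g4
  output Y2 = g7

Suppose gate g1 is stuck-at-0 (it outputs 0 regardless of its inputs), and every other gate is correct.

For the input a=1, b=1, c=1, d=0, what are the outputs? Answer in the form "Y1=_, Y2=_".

Propagate with g1 forced: g1=0 [stuck-at-0], g2=1, g3=0, g4=1, g5=0, g6=0, g7=0.
So the outputs are Y1=1, Y2=0. (Without the fault they would be Y1=0, Y2=0.)

Y1=1, Y2=0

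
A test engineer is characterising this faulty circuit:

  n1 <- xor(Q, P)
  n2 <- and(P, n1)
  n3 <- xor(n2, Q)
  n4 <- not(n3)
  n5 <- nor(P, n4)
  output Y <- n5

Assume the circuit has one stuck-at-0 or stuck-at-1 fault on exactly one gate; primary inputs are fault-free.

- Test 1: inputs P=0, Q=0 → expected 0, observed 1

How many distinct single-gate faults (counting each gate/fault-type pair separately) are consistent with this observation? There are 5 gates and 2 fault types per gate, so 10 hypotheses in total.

Fault-free: n1=0, n2=0, n3=0, n4=1, n5=0 → 0. Observed 1.
  n1 stuck-at-0: output 0 ✗
  n1 stuck-at-1: output 0 ✗
  n2 stuck-at-0: output 0 ✗
  n2 stuck-at-1: output 1 ✓
  n3 stuck-at-0: output 0 ✗
  n3 stuck-at-1: output 1 ✓
  n4 stuck-at-0: output 1 ✓
  n4 stuck-at-1: output 0 ✗
  n5 stuck-at-0: output 0 ✗
  n5 stuck-at-1: output 1 ✓
Consistent faults: {n2 stuck-at-1, n3 stuck-at-1, n4 stuck-at-0, n5 stuck-at-1} — 4 in all.

4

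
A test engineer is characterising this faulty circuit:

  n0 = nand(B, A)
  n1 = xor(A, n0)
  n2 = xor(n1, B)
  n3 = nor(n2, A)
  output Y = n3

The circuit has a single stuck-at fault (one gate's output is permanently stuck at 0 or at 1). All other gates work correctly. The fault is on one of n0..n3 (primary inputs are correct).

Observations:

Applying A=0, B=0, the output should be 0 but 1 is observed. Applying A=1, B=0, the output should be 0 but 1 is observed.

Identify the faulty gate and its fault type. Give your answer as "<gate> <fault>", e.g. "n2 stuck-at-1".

n3 stuck-at-1

Fault-free values for test 1 (A=0, B=0): n0=1, n1=1, n2=1, n3=0, giving Y=0. Observed 1.
Test 1: faults giving observed 1 are {n0 stuck-at-0, n1 stuck-at-0, n2 stuck-at-0, n3 stuck-at-1}.
Test 2 (A=1, B=0): fault-free n0=1, n1=0, n2=0, n3=0 → 0; observed 1. Eliminates n0 stuck-at-0, n1 stuck-at-0, n2 stuck-at-0.
Only n3 stuck-at-1 is consistent with every test.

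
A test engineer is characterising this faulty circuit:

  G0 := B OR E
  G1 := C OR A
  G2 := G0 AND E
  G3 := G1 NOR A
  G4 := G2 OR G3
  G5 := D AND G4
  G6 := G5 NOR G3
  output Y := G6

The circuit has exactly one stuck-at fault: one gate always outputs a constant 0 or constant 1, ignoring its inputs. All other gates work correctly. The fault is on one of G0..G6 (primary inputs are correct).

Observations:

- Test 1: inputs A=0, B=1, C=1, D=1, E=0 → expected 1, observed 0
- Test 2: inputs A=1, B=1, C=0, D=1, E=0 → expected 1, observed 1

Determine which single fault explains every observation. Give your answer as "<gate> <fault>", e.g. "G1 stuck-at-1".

G1 stuck-at-0

Fault-free values for test 1 (A=0, B=1, C=1, D=1, E=0): G0=1, G1=1, G2=0, G3=0, G4=0, G5=0, G6=1, giving Y=1. Observed 0.
Test 1: faults giving observed 0 are {G1 stuck-at-0, G2 stuck-at-1, G3 stuck-at-1, G4 stuck-at-1, G5 stuck-at-1, G6 stuck-at-0}.
Test 2 (A=1, B=1, C=0, D=1, E=0): fault-free G0=1, G1=1, G2=0, G3=0, G4=0, G5=0, G6=1 → 1; observed 1. Eliminates G2 stuck-at-1, G3 stuck-at-1, G4 stuck-at-1, G5 stuck-at-1, G6 stuck-at-0.
Only G1 stuck-at-0 is consistent with every test.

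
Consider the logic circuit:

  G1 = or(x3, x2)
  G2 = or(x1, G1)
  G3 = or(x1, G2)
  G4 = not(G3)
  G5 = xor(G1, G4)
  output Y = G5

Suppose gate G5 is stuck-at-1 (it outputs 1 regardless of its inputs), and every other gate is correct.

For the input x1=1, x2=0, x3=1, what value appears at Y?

Propagate with G5 forced: G1=1, G2=1, G3=1, G4=0, G5=1 [stuck-at-1].
So Y = 1. (Same as the fault-free value — the fault is masked on this input.)

1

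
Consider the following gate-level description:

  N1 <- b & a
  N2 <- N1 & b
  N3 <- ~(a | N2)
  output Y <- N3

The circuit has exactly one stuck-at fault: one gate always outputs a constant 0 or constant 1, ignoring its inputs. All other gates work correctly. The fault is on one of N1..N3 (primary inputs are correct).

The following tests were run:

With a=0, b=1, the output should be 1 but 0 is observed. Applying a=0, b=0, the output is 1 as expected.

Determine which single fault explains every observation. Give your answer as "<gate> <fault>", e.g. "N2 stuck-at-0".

Fault-free values for test 1 (a=0, b=1): N1=0, N2=0, N3=1, giving Y=1. Observed 0.
Test 1: faults giving observed 0 are {N1 stuck-at-1, N2 stuck-at-1, N3 stuck-at-0}.
Test 2 (a=0, b=0): fault-free N1=0, N2=0, N3=1 → 1; observed 1. Eliminates N2 stuck-at-1, N3 stuck-at-0.
Only N1 stuck-at-1 is consistent with every test.

N1 stuck-at-1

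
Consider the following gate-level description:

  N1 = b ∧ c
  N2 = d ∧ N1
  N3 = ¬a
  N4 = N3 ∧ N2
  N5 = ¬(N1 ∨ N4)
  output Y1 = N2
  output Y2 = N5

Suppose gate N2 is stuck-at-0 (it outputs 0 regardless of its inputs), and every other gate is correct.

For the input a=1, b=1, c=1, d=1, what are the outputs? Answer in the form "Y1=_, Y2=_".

Y1=0, Y2=0

Propagate with N2 forced: N1=1, N2=0 [stuck-at-0], N3=0, N4=0, N5=0.
So the outputs are Y1=0, Y2=0. (Without the fault they would be Y1=1, Y2=0.)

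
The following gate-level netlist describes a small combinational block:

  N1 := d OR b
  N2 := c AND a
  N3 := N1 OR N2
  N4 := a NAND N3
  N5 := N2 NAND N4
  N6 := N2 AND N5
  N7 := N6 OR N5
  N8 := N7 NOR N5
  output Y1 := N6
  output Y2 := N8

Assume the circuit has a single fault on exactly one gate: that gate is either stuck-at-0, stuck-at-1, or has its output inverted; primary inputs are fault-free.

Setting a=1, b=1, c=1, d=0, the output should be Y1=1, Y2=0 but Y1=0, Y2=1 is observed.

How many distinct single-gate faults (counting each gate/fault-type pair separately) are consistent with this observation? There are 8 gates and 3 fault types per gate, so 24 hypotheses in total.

Fault-free: N1=1, N2=1, N3=1, N4=0, N5=1, N6=1, N7=1, N8=0 → Y1=1, Y2=0. Observed Y1=0, Y2=1.
  N1: none of the 3 fault types match ✗
  N2: none of the 3 fault types match ✗
  N3: stuck-at-0, inverted output ✓; others ✗
  N4: stuck-at-1, inverted output ✓; others ✗
  N5: stuck-at-0, inverted output ✓; others ✗
  N6: none of the 3 fault types match ✗
  N7: none of the 3 fault types match ✗
  N8: none of the 3 fault types match ✗
Consistent faults: {N3 stuck-at-0, N3 inverted output, N4 stuck-at-1, N4 inverted output, N5 stuck-at-0, N5 inverted output} — 6 in all.

6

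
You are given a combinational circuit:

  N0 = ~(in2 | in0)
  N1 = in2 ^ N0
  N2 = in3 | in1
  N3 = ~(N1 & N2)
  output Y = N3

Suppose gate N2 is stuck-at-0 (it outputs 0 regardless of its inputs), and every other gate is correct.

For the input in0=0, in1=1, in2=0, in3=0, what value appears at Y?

Propagate with N2 forced: N0=1, N1=1, N2=0 [stuck-at-0], N3=1.
So Y = 1. (Without the fault it would be 0.)

1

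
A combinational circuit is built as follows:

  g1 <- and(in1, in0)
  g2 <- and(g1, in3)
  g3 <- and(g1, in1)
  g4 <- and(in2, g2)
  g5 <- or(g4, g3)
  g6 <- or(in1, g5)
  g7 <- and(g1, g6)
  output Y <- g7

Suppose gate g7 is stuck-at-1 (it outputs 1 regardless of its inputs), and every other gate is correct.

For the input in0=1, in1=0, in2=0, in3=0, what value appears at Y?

Propagate with g7 forced: g1=0, g2=0, g3=0, g4=0, g5=0, g6=0, g7=1 [stuck-at-1].
So Y = 1. (Without the fault it would be 0.)

1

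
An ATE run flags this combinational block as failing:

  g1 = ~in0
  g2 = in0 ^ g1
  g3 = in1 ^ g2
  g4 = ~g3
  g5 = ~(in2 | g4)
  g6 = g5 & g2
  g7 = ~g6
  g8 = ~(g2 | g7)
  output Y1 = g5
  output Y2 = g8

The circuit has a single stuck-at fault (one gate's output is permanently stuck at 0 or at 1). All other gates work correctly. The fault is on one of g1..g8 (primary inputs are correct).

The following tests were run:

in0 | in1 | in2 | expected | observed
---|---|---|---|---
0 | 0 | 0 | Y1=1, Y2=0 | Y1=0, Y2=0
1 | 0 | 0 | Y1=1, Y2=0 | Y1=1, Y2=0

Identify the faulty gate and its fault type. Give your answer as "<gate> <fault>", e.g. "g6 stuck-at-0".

Fault-free values for test 1 (in0=0, in1=0, in2=0): g1=1, g2=1, g3=1, g4=0, g5=1, g6=1, g7=0, g8=0, giving Y1=1, Y2=0. Observed Y1=0, Y2=0.
Test 1: faults giving observed Y1=0, Y2=0 are {g1 stuck-at-0, g2 stuck-at-0, g3 stuck-at-0, g4 stuck-at-1, g5 stuck-at-0}.
Test 2 (in0=1, in1=0, in2=0): fault-free g1=0, g2=1, g3=1, g4=0, g5=1, g6=1, g7=0, g8=0 → Y1=1, Y2=0; observed Y1=1, Y2=0. Eliminates g2 stuck-at-0, g3 stuck-at-0, g4 stuck-at-1, g5 stuck-at-0.
Only g1 stuck-at-0 is consistent with every test.

g1 stuck-at-0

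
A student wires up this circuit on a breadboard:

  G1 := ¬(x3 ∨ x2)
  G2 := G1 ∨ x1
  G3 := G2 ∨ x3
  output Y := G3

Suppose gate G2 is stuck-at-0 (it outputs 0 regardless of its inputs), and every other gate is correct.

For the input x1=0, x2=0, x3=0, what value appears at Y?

Propagate with G2 forced: G1=1, G2=0 [stuck-at-0], G3=0.
So Y = 0. (Without the fault it would be 1.)

0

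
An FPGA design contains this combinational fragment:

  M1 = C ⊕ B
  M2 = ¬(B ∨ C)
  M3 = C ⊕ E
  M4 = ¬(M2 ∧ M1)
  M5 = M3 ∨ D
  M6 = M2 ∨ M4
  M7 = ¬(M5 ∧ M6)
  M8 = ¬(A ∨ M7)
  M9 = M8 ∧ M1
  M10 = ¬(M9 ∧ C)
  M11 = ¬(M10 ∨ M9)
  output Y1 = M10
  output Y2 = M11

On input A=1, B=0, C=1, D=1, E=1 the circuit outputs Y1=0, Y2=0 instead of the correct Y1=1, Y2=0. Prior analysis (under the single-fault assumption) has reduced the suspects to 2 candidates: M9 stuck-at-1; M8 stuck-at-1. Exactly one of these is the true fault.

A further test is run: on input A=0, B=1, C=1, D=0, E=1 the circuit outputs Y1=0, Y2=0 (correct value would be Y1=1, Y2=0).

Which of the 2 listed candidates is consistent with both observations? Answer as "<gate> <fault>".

M9 stuck-at-1

Evaluate each candidate on input A=0, B=1, C=1, D=0, E=1:
  M9 stuck-at-1: M1=0, M2=0, M3=0, M4=1, M5=0, M6=1, M7=1, M8=0, M9=1 [stuck-at-1], M10=0, M11=0 → Y1=0, Y2=0 — matches
  M8 stuck-at-1: M1=0, M2=0, M3=0, M4=1, M5=0, M6=1, M7=1, M8=1 [stuck-at-1], M9=0, M10=1, M11=0 → Y1=1, Y2=0 — eliminated
Only M9 stuck-at-1 reproduces the observed Y1=0, Y2=0.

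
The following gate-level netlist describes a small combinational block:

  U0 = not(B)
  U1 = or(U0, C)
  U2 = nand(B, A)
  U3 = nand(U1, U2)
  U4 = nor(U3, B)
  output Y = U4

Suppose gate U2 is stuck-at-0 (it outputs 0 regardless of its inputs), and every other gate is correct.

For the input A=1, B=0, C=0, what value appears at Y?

0

Propagate with U2 forced: U0=1, U1=1, U2=0 [stuck-at-0], U3=1, U4=0.
So Y = 0. (Without the fault it would be 1.)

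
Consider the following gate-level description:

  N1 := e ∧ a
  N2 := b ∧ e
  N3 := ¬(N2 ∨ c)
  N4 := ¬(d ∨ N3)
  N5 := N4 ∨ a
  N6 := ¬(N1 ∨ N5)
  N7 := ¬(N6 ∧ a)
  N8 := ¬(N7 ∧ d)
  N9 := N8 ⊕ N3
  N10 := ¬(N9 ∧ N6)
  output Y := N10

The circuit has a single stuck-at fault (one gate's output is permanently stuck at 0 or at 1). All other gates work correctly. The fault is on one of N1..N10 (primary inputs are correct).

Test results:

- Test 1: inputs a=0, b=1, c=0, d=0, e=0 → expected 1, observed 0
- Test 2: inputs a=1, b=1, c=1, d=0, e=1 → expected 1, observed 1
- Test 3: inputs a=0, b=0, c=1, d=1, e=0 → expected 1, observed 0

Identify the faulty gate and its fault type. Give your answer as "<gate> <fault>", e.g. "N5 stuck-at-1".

Fault-free values for test 1 (a=0, b=1, c=0, d=0, e=0): N1=0, N2=0, N3=1, N4=0, N5=0, N6=1, N7=1, N8=1, N9=0, N10=1, giving Y=1. Observed 0.
Test 1: faults giving observed 0 are {N8 stuck-at-0, N9 stuck-at-1, N10 stuck-at-0}.
Test 2 (a=1, b=1, c=1, d=0, e=1): fault-free N1=1, N2=1, N3=0, N4=1, N5=1, N6=0, N7=1, N8=1, N9=1, N10=1 → 1; observed 1. Eliminates N10 stuck-at-0.
Test 3 (a=0, b=0, c=1, d=1, e=0): fault-free N1=0, N2=0, N3=0, N4=0, N5=0, N6=1, N7=1, N8=0, N9=0, N10=1 → 1; observed 0. Eliminates N8 stuck-at-0.
Only N9 stuck-at-1 is consistent with every test.

N9 stuck-at-1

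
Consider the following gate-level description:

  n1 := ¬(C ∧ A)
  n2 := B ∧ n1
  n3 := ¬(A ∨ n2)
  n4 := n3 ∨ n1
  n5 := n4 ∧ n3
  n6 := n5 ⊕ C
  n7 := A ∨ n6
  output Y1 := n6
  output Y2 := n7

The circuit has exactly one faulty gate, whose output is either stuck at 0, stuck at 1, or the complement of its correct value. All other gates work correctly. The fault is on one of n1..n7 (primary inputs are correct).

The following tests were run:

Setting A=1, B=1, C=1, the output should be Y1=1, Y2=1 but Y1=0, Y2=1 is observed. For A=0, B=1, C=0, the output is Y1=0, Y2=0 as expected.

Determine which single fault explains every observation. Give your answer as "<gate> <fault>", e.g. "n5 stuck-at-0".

Fault-free values for test 1 (A=1, B=1, C=1): n1=0, n2=0, n3=0, n4=0, n5=0, n6=1, n7=1, giving Y1=1, Y2=1. Observed Y1=0, Y2=1.
Test 1: faults giving observed Y1=0, Y2=1 are {n3 stuck-at-1, n3 inverted output, n5 stuck-at-1, n5 inverted output, n6 stuck-at-0, n6 inverted output}.
Test 2 (A=0, B=1, C=0): fault-free n1=1, n2=1, n3=0, n4=1, n5=0, n6=0, n7=0 → Y1=0, Y2=0; observed Y1=0, Y2=0. Eliminates n3 stuck-at-1, n3 inverted output, n5 stuck-at-1, n5 inverted output, n6 inverted output.
Only n6 stuck-at-0 is consistent with every test.

n6 stuck-at-0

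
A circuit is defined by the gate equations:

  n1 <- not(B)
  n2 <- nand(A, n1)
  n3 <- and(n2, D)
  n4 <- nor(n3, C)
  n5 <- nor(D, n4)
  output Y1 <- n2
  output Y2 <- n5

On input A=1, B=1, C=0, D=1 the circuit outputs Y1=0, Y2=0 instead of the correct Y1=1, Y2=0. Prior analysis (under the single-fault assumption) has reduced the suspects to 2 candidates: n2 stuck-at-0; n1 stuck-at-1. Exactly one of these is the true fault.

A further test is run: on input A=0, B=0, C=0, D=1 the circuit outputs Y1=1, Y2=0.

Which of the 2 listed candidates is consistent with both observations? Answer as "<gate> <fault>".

n1 stuck-at-1

Evaluate each candidate on input A=0, B=0, C=0, D=1:
  n2 stuck-at-0: n1=1, n2=0 [stuck-at-0], n3=0, n4=1, n5=0 → Y1=0, Y2=0 — eliminated
  n1 stuck-at-1: n1=1 [stuck-at-1], n2=1, n3=1, n4=0, n5=0 → Y1=1, Y2=0 — matches
Only n1 stuck-at-1 reproduces the observed Y1=1, Y2=0.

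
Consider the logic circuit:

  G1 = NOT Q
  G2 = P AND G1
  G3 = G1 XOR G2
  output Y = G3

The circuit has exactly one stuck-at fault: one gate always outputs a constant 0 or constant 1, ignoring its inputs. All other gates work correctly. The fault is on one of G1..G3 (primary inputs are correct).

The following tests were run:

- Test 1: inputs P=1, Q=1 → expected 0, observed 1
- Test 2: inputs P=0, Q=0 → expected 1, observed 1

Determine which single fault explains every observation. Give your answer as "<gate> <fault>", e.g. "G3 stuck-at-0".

G3 stuck-at-1

Fault-free values for test 1 (P=1, Q=1): G1=0, G2=0, G3=0, giving Y=0. Observed 1.
Test 1: faults giving observed 1 are {G2 stuck-at-1, G3 stuck-at-1}.
Test 2 (P=0, Q=0): fault-free G1=1, G2=0, G3=1 → 1; observed 1. Eliminates G2 stuck-at-1.
Only G3 stuck-at-1 is consistent with every test.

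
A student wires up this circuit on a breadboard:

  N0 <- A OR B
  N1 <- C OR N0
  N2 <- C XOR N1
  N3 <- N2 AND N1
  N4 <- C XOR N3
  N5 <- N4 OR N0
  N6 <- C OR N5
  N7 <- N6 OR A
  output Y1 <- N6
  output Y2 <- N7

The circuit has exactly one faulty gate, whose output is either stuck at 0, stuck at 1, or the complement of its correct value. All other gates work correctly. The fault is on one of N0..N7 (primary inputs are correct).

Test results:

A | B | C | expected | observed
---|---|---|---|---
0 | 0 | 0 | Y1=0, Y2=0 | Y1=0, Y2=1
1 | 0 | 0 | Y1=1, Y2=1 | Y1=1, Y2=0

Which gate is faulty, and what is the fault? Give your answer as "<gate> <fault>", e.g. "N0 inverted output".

N7 inverted output

Fault-free values for test 1 (A=0, B=0, C=0): N0=0, N1=0, N2=0, N3=0, N4=0, N5=0, N6=0, N7=0, giving Y1=0, Y2=0. Observed Y1=0, Y2=1.
Test 1: faults giving observed Y1=0, Y2=1 are {N7 stuck-at-1, N7 inverted output}.
Test 2 (A=1, B=0, C=0): fault-free N0=1, N1=1, N2=1, N3=1, N4=1, N5=1, N6=1, N7=1 → Y1=1, Y2=1; observed Y1=1, Y2=0. Eliminates N7 stuck-at-1.
Only N7 inverted output is consistent with every test.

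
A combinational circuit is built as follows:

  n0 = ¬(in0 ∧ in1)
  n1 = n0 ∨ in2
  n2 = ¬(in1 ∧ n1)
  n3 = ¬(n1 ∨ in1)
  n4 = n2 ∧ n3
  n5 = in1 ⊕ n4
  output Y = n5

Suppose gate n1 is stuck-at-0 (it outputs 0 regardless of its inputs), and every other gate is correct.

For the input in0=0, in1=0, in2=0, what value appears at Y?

1

Propagate with n1 forced: n0=1, n1=0 [stuck-at-0], n2=1, n3=1, n4=1, n5=1.
So Y = 1. (Without the fault it would be 0.)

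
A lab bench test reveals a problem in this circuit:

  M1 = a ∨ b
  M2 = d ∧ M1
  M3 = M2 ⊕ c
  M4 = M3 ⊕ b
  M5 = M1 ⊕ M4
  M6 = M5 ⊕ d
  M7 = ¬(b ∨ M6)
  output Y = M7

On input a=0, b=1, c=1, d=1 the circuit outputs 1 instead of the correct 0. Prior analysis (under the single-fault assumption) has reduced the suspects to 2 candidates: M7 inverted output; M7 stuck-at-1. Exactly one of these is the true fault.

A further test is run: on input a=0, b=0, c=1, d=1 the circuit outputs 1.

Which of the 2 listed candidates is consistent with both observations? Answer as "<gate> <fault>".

Evaluate each candidate on input a=0, b=0, c=1, d=1:
  M7 inverted output: M1=0, M2=0, M3=1, M4=1, M5=1, M6=0, M7=0 [inverted output] → 0 — eliminated
  M7 stuck-at-1: M1=0, M2=0, M3=1, M4=1, M5=1, M6=0, M7=1 [stuck-at-1] → 1 — matches
Only M7 stuck-at-1 reproduces the observed 1.

M7 stuck-at-1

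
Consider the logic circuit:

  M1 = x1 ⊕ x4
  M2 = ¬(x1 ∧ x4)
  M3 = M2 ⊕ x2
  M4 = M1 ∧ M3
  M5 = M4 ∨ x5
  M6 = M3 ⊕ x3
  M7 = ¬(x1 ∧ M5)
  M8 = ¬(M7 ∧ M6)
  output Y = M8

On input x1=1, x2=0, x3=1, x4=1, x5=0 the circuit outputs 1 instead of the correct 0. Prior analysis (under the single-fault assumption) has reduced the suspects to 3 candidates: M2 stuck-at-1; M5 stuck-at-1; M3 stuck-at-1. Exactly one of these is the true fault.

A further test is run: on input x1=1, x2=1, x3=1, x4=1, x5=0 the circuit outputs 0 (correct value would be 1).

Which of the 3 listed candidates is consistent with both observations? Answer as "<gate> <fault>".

M2 stuck-at-1

Evaluate each candidate on input x1=1, x2=1, x3=1, x4=1, x5=0:
  M2 stuck-at-1: M1=0, M2=1 [stuck-at-1], M3=0, M4=0, M5=0, M6=1, M7=1, M8=0 → 0 — matches
  M5 stuck-at-1: M1=0, M2=0, M3=1, M4=0, M5=1 [stuck-at-1], M6=0, M7=0, M8=1 → 1 — eliminated
  M3 stuck-at-1: M1=0, M2=0, M3=1 [stuck-at-1], M4=0, M5=0, M6=0, M7=1, M8=1 → 1 — eliminated
Only M2 stuck-at-1 reproduces the observed 0.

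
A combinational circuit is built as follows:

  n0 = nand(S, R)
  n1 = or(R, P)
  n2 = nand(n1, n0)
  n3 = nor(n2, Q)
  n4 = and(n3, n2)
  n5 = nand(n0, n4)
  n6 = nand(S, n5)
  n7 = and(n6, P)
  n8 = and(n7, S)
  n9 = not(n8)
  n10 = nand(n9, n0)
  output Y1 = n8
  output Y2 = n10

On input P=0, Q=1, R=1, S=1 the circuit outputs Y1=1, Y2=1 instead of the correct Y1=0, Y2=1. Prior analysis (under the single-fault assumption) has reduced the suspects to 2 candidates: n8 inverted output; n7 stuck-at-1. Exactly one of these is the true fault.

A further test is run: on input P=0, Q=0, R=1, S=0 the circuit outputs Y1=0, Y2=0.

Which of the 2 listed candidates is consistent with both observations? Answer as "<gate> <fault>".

n7 stuck-at-1

Evaluate each candidate on input P=0, Q=0, R=1, S=0:
  n8 inverted output: n0=1, n1=1, n2=0, n3=1, n4=0, n5=1, n6=1, n7=0, n8=1 [inverted output], n9=0, n10=1 → Y1=1, Y2=1 — eliminated
  n7 stuck-at-1: n0=1, n1=1, n2=0, n3=1, n4=0, n5=1, n6=1, n7=1 [stuck-at-1], n8=0, n9=1, n10=0 → Y1=0, Y2=0 — matches
Only n7 stuck-at-1 reproduces the observed Y1=0, Y2=0.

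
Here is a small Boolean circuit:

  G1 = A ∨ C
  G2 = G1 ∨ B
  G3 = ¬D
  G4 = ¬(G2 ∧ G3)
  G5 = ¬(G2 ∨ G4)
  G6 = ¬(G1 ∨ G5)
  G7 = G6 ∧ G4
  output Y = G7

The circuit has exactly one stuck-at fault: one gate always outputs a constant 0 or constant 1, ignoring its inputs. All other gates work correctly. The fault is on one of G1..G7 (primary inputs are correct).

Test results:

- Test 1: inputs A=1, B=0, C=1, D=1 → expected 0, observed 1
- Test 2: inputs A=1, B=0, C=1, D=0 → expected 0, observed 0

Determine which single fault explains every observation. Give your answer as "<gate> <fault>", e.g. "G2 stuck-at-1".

G6 stuck-at-1

Fault-free values for test 1 (A=1, B=0, C=1, D=1): G1=1, G2=1, G3=0, G4=1, G5=0, G6=0, G7=0, giving Y=0. Observed 1.
Test 1: faults giving observed 1 are {G1 stuck-at-0, G6 stuck-at-1, G7 stuck-at-1}.
Test 2 (A=1, B=0, C=1, D=0): fault-free G1=1, G2=1, G3=1, G4=0, G5=0, G6=0, G7=0 → 0; observed 0. Eliminates G1 stuck-at-0, G7 stuck-at-1.
Only G6 stuck-at-1 is consistent with every test.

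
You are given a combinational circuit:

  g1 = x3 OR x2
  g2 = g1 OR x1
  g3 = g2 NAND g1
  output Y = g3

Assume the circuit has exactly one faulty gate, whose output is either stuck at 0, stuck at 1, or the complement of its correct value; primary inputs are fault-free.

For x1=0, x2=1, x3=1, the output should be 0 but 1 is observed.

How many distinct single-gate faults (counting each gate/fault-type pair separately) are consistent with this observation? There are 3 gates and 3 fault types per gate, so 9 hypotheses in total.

6

Fault-free: g1=1, g2=1, g3=0 → 0. Observed 1.
  g1 stuck-at-0: output 1 ✓
  g1 stuck-at-1: output 0 ✗
  g1 inverted output: output 1 ✓
  g2 stuck-at-0: output 1 ✓
  g2 stuck-at-1: output 0 ✗
  g2 inverted output: output 1 ✓
  g3 stuck-at-0: output 0 ✗
  g3 stuck-at-1: output 1 ✓
  g3 inverted output: output 1 ✓
Consistent faults: {g1 stuck-at-0, g1 inverted output, g2 stuck-at-0, g2 inverted output, g3 stuck-at-1, g3 inverted output} — 6 in all.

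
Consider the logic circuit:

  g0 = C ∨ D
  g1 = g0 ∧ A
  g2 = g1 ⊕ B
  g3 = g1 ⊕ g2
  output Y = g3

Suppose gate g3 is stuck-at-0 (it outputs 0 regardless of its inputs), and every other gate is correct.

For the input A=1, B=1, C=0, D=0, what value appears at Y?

0

Propagate with g3 forced: g0=0, g1=0, g2=1, g3=0 [stuck-at-0].
So Y = 0. (Without the fault it would be 1.)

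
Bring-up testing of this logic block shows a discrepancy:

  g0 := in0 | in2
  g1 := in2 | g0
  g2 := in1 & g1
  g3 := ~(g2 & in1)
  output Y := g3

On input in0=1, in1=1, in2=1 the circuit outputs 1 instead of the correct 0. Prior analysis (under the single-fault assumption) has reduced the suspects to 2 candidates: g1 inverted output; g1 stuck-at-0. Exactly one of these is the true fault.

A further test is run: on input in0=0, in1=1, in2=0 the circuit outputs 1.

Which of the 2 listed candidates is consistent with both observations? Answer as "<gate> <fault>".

g1 stuck-at-0

Evaluate each candidate on input in0=0, in1=1, in2=0:
  g1 inverted output: g0=0, g1=1 [inverted output], g2=1, g3=0 → 0 — eliminated
  g1 stuck-at-0: g0=0, g1=0 [stuck-at-0], g2=0, g3=1 → 1 — matches
Only g1 stuck-at-0 reproduces the observed 1.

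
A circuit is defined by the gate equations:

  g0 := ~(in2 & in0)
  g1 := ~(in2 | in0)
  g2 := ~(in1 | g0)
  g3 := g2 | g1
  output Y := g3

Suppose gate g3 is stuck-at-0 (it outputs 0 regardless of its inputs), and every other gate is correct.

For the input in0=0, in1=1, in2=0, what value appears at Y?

Propagate with g3 forced: g0=1, g1=1, g2=0, g3=0 [stuck-at-0].
So Y = 0. (Without the fault it would be 1.)

0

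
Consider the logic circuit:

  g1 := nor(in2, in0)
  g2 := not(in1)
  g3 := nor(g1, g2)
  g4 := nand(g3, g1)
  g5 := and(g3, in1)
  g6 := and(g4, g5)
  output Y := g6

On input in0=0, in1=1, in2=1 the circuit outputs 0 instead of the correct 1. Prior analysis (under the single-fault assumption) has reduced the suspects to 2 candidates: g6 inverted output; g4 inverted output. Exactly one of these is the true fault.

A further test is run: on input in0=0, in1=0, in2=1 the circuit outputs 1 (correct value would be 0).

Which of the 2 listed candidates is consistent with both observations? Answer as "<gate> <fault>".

g6 inverted output

Evaluate each candidate on input in0=0, in1=0, in2=1:
  g6 inverted output: g1=0, g2=1, g3=0, g4=1, g5=0, g6=1 [inverted output] → 1 — matches
  g4 inverted output: g1=0, g2=1, g3=0, g4=0 [inverted output], g5=0, g6=0 → 0 — eliminated
Only g6 inverted output reproduces the observed 1.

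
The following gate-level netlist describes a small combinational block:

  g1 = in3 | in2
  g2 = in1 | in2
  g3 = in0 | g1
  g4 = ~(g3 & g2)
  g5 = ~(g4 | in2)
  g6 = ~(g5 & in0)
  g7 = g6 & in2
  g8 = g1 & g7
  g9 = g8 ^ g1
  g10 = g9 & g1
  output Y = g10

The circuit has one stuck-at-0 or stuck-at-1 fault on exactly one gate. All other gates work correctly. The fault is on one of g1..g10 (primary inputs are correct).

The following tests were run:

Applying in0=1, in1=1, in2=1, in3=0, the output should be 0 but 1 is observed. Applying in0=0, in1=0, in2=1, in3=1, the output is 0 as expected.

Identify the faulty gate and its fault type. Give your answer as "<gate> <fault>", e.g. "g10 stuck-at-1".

Fault-free values for test 1 (in0=1, in1=1, in2=1, in3=0): g1=1, g2=1, g3=1, g4=0, g5=0, g6=1, g7=1, g8=1, g9=0, g10=0, giving Y=0. Observed 1.
Test 1: faults giving observed 1 are {g5 stuck-at-1, g6 stuck-at-0, g7 stuck-at-0, g8 stuck-at-0, g9 stuck-at-1, g10 stuck-at-1}.
Test 2 (in0=0, in1=0, in2=1, in3=1): fault-free g1=1, g2=1, g3=1, g4=0, g5=0, g6=1, g7=1, g8=1, g9=0, g10=0 → 0; observed 0. Eliminates g6 stuck-at-0, g7 stuck-at-0, g8 stuck-at-0, g9 stuck-at-1, g10 stuck-at-1.
Only g5 stuck-at-1 is consistent with every test.

g5 stuck-at-1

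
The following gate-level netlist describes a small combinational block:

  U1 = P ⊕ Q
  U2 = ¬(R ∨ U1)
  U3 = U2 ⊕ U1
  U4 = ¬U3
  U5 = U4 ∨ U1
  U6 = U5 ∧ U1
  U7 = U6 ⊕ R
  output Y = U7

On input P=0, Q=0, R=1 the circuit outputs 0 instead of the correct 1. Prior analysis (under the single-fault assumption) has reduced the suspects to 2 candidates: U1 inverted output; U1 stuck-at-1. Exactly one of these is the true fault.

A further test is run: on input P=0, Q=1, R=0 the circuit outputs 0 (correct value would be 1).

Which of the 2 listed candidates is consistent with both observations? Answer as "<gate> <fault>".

U1 inverted output

Evaluate each candidate on input P=0, Q=1, R=0:
  U1 inverted output: U1=0 [inverted output], U2=1, U3=1, U4=0, U5=0, U6=0, U7=0 → 0 — matches
  U1 stuck-at-1: U1=1 [stuck-at-1], U2=0, U3=1, U4=0, U5=1, U6=1, U7=1 → 1 — eliminated
Only U1 inverted output reproduces the observed 0.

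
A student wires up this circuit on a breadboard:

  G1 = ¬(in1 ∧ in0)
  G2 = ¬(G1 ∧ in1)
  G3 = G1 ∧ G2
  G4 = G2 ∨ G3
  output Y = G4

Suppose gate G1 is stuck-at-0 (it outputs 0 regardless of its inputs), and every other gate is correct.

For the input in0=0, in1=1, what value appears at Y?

1

Propagate with G1 forced: G1=0 [stuck-at-0], G2=1, G3=0, G4=1.
So Y = 1. (Without the fault it would be 0.)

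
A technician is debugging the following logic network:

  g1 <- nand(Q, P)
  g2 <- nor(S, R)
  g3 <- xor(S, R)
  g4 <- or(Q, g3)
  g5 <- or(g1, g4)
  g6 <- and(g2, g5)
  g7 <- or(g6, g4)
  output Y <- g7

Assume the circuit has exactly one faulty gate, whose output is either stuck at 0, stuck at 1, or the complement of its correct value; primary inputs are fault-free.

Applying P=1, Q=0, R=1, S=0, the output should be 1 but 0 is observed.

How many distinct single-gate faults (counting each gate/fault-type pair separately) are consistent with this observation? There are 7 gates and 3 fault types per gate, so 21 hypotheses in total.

6

Fault-free: g1=1, g2=0, g3=1, g4=1, g5=1, g6=0, g7=1 → 1. Observed 0.
  g1: none of the 3 fault types match ✗
  g2: none of the 3 fault types match ✗
  g3: stuck-at-0, inverted output ✓; others ✗
  g4: stuck-at-0, inverted output ✓; others ✗
  g5: none of the 3 fault types match ✗
  g6: none of the 3 fault types match ✗
  g7: stuck-at-0, inverted output ✓; others ✗
Consistent faults: {g3 stuck-at-0, g3 inverted output, g4 stuck-at-0, g4 inverted output, g7 stuck-at-0, g7 inverted output} — 6 in all.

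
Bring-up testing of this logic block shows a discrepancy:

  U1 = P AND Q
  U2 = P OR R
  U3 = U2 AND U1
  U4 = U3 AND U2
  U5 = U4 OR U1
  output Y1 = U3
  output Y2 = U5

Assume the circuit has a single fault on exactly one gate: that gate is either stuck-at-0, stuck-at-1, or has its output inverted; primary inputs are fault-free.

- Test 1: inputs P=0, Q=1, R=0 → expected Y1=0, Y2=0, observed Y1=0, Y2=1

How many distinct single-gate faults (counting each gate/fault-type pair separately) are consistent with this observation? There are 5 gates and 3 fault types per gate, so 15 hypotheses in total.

Fault-free: U1=0, U2=0, U3=0, U4=0, U5=0 → Y1=0, Y2=0. Observed Y1=0, Y2=1.
  U1: stuck-at-1, inverted output ✓; others ✗
  U2: none of the 3 fault types match ✗
  U3: none of the 3 fault types match ✗
  U4: stuck-at-1, inverted output ✓; others ✗
  U5: stuck-at-1, inverted output ✓; others ✗
Consistent faults: {U1 stuck-at-1, U1 inverted output, U4 stuck-at-1, U4 inverted output, U5 stuck-at-1, U5 inverted output} — 6 in all.

6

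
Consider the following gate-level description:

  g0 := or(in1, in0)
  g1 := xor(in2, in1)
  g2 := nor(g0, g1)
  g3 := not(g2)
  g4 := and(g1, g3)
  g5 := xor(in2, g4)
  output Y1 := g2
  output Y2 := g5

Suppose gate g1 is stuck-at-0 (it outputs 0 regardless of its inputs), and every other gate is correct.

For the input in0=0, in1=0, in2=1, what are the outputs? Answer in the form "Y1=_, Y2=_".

Propagate with g1 forced: g0=0, g1=0 [stuck-at-0], g2=1, g3=0, g4=0, g5=1.
So the outputs are Y1=1, Y2=1. (Without the fault they would be Y1=0, Y2=0.)

Y1=1, Y2=1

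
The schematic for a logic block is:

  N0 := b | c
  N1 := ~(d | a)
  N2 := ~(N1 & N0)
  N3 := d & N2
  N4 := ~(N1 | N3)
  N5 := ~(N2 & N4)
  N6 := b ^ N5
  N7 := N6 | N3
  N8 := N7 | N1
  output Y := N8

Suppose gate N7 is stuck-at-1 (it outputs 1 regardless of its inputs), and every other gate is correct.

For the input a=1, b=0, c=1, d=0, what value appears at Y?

Propagate with N7 forced: N0=1, N1=0, N2=1, N3=0, N4=1, N5=0, N6=0, N7=1 [stuck-at-1], N8=1.
So Y = 1. (Without the fault it would be 0.)

1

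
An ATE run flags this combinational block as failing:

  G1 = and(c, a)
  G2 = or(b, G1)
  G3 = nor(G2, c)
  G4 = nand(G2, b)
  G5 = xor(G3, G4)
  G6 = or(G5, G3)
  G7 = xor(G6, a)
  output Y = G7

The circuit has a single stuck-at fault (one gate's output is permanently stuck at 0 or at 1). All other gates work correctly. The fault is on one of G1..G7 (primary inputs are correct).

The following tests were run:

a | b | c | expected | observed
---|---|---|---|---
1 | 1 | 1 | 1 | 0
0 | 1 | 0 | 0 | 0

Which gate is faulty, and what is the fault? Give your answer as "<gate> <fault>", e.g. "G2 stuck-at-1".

G7 stuck-at-0

Fault-free values for test 1 (a=1, b=1, c=1): G1=1, G2=1, G3=0, G4=0, G5=0, G6=0, G7=1, giving Y=1. Observed 0.
Test 1: faults giving observed 0 are {G2 stuck-at-0, G3 stuck-at-1, G4 stuck-at-1, G5 stuck-at-1, G6 stuck-at-1, G7 stuck-at-0}.
Test 2 (a=0, b=1, c=0): fault-free G1=0, G2=1, G3=0, G4=0, G5=0, G6=0, G7=0 → 0; observed 0. Eliminates G2 stuck-at-0, G3 stuck-at-1, G4 stuck-at-1, G5 stuck-at-1, G6 stuck-at-1.
Only G7 stuck-at-0 is consistent with every test.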